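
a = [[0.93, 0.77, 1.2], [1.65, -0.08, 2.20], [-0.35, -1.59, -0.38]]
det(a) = -0.01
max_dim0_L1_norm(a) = 3.78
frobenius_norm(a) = 3.64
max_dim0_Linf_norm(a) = 2.2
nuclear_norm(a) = 4.90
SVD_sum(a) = [[0.98, 0.38, 1.28], [1.57, 0.62, 2.05], [-0.51, -0.20, -0.67]] + [[-0.05, 0.39, -0.08], [0.08, -0.7, 0.15], [0.16, -1.39, 0.29]] + [[-0.00, 0.00, 0.00], [0.00, -0.00, -0.00], [-0.00, 0.0, 0.0]]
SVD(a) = [[-0.51,0.24,0.83],[-0.82,-0.43,-0.38],[0.27,-0.87,0.42]] @ diag([3.2483631663087724, 1.646157005119595, 0.00196322798749414]) @ [[-0.59,-0.23,-0.77], [-0.11,0.97,-0.2], [-0.80,0.03,0.6]]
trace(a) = 0.47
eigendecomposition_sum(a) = [[(-0.01+0j), 0.00-0.00j, -0.00+0.00j], [-0j, -0.00+0.00j, 0.00-0.00j], [(0.01-0j), (-0+0j), 0.00-0.00j]] + [[0.47-0.50j,  (0.38+0.48j),  (0.6-0.7j)], [(0.82-0.08j),  (-0.04+0.74j),  (1.1-0.15j)], [(-0.18+0.92j),  (-0.79-0.28j),  -0.19+1.24j]] + [[(0.47+0.5j),0.38-0.48j,0.60+0.70j], [0.82+0.08j,(-0.04-0.74j),1.10+0.15j], [(-0.18-0.92j),-0.79+0.28j,-0.19-1.24j]]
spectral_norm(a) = 3.25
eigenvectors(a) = [[-0.80+0.00j, (-0.41-0.26j), -0.41+0.26j], [(0.03+0j), (-0.17-0.56j), -0.17+0.56j], [(0.6+0j), (0.66+0j), 0.66-0.00j]]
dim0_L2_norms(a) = [1.93, 1.77, 2.53]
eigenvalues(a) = [(-0+0j), (0.24+1.48j), (0.24-1.48j)]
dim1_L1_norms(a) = [2.9, 3.93, 2.32]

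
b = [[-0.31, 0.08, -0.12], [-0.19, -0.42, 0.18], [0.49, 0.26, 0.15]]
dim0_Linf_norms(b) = [0.49, 0.42, 0.18]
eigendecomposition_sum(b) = [[(-0.02-0j),  (-0.02+0j),  (-0.03-0j)],[0.05+0.00j,  (0.03+0j),  (0.05+0j)],[(0.12+0j),  0.08+0.00j,  0.15+0.00j]] + [[-0.14+0.25j, (0.05+0.16j), (-0.05-0.01j)],[(-0.12-0.41j), (-0.23-0.12j), (0.06-0.04j)],[0.19+0.03j, 0.09-0.07j, 0.03j]] + [[-0.14-0.25j,0.05-0.16j,-0.05+0.01j], [-0.12+0.41j,-0.23+0.12j,0.06+0.04j], [0.19-0.03j,(0.09+0.07j),0.00-0.03j]]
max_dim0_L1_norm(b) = 0.99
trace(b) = -0.58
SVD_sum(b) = [[-0.18, -0.12, -0.02], [-0.31, -0.22, -0.03], [0.46, 0.32, 0.05]] + [[-0.11, 0.18, -0.15], [0.13, -0.22, 0.19], [0.05, -0.08, 0.07]] + [[-0.02, 0.03, 0.05], [-0.01, 0.01, 0.03], [-0.02, 0.02, 0.04]]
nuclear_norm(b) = 1.22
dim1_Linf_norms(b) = [0.31, 0.42, 0.49]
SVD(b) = [[-0.31, 0.61, 0.73], [-0.53, -0.75, 0.4], [0.79, -0.27, 0.55]] @ diag([0.7117544663576887, 0.42275081305612816, 0.08177609479710046]) @ [[0.82, 0.57, 0.08], [-0.42, 0.69, -0.59], [-0.39, 0.45, 0.81]]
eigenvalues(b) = [(0.15+0j), (-0.37+0.16j), (-0.37-0.16j)]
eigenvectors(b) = [[(-0.18+0j), -0.36-0.37j, -0.36+0.37j], [0.35+0.00j, 0.78+0.00j, (0.78-0j)], [0.92+0.00j, -0.15+0.31j, -0.15-0.31j]]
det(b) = 0.02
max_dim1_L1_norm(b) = 0.9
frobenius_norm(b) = 0.83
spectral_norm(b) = 0.71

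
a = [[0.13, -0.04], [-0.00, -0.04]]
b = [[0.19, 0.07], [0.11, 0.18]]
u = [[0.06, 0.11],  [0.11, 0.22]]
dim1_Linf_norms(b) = [0.19, 0.18]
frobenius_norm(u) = 0.28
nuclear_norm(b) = 0.37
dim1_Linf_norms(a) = [0.13, 0.04]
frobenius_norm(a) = 0.14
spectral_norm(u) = 0.28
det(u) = 0.00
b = u + a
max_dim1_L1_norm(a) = 0.17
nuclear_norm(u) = 0.28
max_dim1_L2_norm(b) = 0.21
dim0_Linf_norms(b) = [0.19, 0.18]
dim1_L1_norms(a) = [0.17, 0.04]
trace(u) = 0.28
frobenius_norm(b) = 0.29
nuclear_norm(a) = 0.17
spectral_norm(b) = 0.28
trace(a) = 0.09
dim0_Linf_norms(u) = [0.11, 0.22]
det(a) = -0.01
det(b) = 0.03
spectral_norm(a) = 0.14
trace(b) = 0.37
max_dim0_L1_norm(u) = 0.33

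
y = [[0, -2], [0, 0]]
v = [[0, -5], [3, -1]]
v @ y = [[0, 0], [0, -6]]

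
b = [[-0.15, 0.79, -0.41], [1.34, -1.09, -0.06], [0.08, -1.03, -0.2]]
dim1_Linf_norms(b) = [0.79, 1.34, 1.03]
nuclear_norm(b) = 3.26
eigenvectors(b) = [[0.69,  0.26,  0.18],[0.52,  -0.77,  0.37],[-0.51,  -0.59,  0.91]]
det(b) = 0.71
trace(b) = -1.44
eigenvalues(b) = [0.75, -1.58, -0.6]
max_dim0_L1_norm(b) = 2.91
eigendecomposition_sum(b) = [[0.40, 0.28, -0.19], [0.3, 0.21, -0.14], [-0.29, -0.2, 0.14]] + [[-0.43, 0.47, -0.11], [1.29, -1.40, 0.32], [0.99, -1.07, 0.25]] + [[-0.12,0.05,-0.11], [-0.25,0.10,-0.24], [-0.61,0.24,-0.59]]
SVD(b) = [[-0.36, -0.51, 0.78], [0.83, -0.56, 0.01], [0.43, 0.65, 0.63]] @ diag([2.02266713039102, 0.7843579685309386, 0.4504445102759871]) @ [[0.59, -0.81, 0.01],[-0.80, -0.58, 0.15],[-0.11, -0.09, -0.99]]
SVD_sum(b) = [[-0.43, 0.59, -0.0], [0.99, -1.35, 0.01], [0.52, -0.71, 0.00]] + [[0.32,0.23,-0.06], [0.35,0.26,-0.06], [-0.41,-0.30,0.07]] + [[-0.04, -0.03, -0.35], [-0.0, -0.0, -0.01], [-0.03, -0.03, -0.28]]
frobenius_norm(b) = 2.22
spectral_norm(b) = 2.02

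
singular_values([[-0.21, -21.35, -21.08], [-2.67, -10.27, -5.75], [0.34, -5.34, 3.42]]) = [32.16, 6.82, 2.34]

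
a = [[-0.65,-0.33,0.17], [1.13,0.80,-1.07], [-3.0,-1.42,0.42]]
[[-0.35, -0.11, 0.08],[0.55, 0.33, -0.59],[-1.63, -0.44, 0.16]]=a @ [[0.60, -0.11, 0.04], [-0.11, 0.53, -0.03], [0.04, -0.03, 0.57]]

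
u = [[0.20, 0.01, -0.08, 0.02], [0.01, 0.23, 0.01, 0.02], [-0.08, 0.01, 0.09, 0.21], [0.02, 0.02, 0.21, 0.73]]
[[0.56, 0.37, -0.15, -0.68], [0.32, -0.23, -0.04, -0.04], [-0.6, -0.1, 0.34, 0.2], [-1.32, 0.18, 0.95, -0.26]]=u @ [[1.95, 1.20, -0.44, -2.58], [1.52, -1.04, -0.3, -0.05], [-2.19, -1.55, 1.03, 1.80], [-1.27, 0.69, 1.02, -0.8]]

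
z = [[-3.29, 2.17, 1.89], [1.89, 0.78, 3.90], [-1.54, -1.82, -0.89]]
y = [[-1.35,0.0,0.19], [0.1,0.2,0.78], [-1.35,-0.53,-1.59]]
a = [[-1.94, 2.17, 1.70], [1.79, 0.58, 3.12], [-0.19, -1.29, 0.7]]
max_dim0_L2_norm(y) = 1.91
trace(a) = -0.66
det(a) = -16.34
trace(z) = -3.40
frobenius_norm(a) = 5.18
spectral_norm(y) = 2.38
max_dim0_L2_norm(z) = 4.42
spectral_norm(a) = 3.94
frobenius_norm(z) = 6.71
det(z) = -34.68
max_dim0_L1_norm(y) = 2.8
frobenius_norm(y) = 2.67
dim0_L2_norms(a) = [2.65, 2.59, 3.62]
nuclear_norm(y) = 3.63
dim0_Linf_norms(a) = [1.94, 2.17, 3.12]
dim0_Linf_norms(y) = [1.35, 0.53, 1.59]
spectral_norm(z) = 4.95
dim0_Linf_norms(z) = [3.29, 2.17, 3.9]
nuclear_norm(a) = 8.37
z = y + a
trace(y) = -2.74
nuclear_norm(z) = 10.82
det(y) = -0.09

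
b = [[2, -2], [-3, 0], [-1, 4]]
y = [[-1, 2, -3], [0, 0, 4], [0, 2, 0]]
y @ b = [[-5, -10], [-4, 16], [-6, 0]]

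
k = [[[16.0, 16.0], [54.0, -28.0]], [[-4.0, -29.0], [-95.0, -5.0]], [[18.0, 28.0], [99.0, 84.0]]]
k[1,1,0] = -95.0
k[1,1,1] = -5.0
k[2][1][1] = 84.0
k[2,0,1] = 28.0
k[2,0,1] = 28.0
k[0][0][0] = 16.0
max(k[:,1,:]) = 99.0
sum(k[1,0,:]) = -33.0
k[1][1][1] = -5.0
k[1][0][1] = -29.0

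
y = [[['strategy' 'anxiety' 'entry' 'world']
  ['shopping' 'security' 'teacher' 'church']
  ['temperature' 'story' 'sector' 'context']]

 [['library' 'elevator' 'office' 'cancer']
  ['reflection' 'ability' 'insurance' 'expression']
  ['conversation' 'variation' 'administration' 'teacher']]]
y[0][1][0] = 'shopping'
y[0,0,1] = 'anxiety'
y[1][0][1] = 'elevator'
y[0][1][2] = 'teacher'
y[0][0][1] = 'anxiety'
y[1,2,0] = 'conversation'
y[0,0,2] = 'entry'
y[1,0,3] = 'cancer'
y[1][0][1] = 'elevator'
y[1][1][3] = 'expression'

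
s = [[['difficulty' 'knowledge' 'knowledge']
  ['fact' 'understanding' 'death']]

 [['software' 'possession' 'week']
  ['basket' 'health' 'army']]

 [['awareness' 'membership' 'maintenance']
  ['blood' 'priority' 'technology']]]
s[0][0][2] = 'knowledge'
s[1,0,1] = 'possession'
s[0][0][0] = 'difficulty'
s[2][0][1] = 'membership'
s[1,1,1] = 'health'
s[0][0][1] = 'knowledge'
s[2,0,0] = 'awareness'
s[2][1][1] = 'priority'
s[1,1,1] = 'health'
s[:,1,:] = [['fact', 'understanding', 'death'], ['basket', 'health', 'army'], ['blood', 'priority', 'technology']]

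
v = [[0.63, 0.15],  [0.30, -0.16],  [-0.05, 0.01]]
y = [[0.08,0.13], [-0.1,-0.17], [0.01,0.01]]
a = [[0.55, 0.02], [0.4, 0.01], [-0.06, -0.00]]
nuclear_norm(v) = 0.91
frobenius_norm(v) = 0.73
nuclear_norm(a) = 0.69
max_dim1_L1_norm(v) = 0.78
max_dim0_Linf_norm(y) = 0.17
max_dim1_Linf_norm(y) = 0.17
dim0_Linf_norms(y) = [0.1, 0.17]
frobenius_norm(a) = 0.68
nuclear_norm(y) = 0.25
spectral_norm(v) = 0.70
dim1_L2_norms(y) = [0.15, 0.2, 0.01]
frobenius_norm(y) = 0.25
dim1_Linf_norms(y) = [0.13, 0.17, 0.01]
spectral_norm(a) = 0.68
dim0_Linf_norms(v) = [0.63, 0.16]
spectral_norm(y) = 0.25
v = y + a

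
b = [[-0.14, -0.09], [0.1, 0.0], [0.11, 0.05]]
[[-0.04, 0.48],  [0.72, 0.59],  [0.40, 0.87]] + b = [[-0.18,  0.39],[0.82,  0.59],[0.51,  0.92]]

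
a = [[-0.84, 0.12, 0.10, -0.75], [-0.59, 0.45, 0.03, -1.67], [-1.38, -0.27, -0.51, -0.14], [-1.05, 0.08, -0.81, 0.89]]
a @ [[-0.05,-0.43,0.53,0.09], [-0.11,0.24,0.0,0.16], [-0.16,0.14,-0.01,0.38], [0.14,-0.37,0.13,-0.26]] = [[-0.09, 0.68, -0.54, 0.18], [-0.26, 0.98, -0.53, 0.46], [0.16, 0.51, -0.74, -0.32], [0.30, 0.03, -0.43, -0.62]]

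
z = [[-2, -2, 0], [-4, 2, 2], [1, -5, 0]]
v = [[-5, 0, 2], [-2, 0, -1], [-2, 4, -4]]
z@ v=[[14, 0, -2], [12, 8, -18], [5, 0, 7]]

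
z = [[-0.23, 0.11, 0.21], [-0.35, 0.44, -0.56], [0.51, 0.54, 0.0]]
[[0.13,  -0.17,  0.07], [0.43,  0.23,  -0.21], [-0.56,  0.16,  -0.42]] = z@[[-0.92,  0.27,  -0.33],[-0.17,  0.04,  -0.47],[-0.32,  -0.54,  0.21]]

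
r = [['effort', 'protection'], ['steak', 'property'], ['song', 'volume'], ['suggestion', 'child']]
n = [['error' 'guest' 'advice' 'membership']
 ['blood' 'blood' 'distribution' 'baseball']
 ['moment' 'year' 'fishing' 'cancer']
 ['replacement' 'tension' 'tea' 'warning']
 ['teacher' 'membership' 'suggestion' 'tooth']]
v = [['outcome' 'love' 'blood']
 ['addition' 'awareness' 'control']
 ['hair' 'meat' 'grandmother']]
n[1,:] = ['blood', 'blood', 'distribution', 'baseball']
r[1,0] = 'steak'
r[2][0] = 'song'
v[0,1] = 'love'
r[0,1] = 'protection'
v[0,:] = ['outcome', 'love', 'blood']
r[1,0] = 'steak'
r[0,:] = ['effort', 'protection']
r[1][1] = 'property'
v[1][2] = 'control'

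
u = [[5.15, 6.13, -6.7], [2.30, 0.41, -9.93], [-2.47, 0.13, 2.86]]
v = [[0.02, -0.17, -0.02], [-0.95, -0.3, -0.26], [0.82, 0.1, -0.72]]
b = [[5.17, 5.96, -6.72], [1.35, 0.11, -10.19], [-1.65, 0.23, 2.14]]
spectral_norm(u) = 14.10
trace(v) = -1.00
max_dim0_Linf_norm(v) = 0.95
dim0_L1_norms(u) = [9.92, 6.67, 19.49]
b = u + v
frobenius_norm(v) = 1.51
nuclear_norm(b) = 20.48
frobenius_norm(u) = 15.08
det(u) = 113.93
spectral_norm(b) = 13.73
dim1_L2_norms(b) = [10.36, 10.28, 2.71]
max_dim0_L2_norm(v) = 1.26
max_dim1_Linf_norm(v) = 0.95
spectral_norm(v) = 1.33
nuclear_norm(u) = 20.78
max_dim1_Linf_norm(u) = 9.93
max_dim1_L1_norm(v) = 1.64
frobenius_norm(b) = 14.85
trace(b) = 7.42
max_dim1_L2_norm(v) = 1.1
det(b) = 93.02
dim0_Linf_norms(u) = [5.15, 6.13, 9.93]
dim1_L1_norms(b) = [17.85, 11.65, 4.02]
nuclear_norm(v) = 2.20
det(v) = 0.15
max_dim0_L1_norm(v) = 1.79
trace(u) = 8.42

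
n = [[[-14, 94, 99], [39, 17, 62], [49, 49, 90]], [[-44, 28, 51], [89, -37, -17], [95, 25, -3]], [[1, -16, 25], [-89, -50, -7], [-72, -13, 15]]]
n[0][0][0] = -14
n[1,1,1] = -37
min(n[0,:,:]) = -14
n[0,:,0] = [-14, 39, 49]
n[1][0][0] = -44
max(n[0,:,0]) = 49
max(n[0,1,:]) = 62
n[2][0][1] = -16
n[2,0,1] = -16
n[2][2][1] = -13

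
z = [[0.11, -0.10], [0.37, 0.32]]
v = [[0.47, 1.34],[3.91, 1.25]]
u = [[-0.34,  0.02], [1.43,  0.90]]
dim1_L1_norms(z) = [0.21, 0.69]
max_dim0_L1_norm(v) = 4.38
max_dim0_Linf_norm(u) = 1.43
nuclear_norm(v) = 5.31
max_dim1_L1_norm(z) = 0.69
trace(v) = 1.72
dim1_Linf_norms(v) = [1.34, 3.91]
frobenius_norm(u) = 1.72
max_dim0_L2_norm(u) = 1.47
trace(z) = 0.43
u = z @ v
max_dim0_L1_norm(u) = 1.77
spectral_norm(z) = 0.49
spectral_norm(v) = 4.20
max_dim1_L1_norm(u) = 2.33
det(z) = 0.07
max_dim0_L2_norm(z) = 0.39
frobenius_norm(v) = 4.34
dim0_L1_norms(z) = [0.48, 0.42]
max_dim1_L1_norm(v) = 5.16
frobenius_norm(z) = 0.51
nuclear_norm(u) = 1.91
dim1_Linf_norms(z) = [0.11, 0.37]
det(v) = -4.65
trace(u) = 0.56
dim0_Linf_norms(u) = [1.43, 0.9]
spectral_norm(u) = 1.71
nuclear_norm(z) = 0.64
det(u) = -0.33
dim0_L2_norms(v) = [3.94, 1.83]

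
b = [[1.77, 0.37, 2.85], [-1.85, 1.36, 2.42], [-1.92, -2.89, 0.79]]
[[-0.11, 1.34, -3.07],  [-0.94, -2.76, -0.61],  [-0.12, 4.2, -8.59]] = b @[[0.21, 0.61, 0.17], [-0.14, -1.77, 2.45], [-0.15, 0.32, -1.50]]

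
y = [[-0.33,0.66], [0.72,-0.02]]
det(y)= -0.469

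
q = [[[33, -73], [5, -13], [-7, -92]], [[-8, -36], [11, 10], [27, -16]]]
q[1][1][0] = 11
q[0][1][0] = 5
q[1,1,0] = 11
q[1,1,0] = 11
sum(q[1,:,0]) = 30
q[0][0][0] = 33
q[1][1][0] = 11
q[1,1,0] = 11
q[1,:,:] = [[-8, -36], [11, 10], [27, -16]]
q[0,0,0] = 33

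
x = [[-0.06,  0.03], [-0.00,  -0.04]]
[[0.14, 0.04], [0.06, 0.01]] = x@[[-3.13, -0.75], [-1.45, -0.21]]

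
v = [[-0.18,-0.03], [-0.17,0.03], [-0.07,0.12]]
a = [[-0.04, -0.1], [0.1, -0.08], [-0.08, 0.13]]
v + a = [[-0.22, -0.13], [-0.07, -0.05], [-0.15, 0.25]]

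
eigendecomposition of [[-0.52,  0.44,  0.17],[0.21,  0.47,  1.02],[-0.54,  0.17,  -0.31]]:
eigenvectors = [[0.46, -0.49, 0.39], [-0.59, -0.75, 0.92], [0.66, 0.45, -0.07]]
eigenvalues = [-0.84, -0.0, 0.48]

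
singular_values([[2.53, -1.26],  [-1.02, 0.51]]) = [3.05, 0.0]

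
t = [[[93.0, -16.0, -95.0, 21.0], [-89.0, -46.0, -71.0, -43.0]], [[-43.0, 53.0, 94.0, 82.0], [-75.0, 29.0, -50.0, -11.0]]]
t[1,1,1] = 29.0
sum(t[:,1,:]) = -356.0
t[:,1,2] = [-71.0, -50.0]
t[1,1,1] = 29.0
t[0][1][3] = -43.0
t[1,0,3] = 82.0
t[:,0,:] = [[93.0, -16.0, -95.0, 21.0], [-43.0, 53.0, 94.0, 82.0]]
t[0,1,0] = -89.0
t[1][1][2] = -50.0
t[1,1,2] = -50.0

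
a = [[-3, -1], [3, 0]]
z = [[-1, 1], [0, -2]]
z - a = [[2, 2], [-3, -2]]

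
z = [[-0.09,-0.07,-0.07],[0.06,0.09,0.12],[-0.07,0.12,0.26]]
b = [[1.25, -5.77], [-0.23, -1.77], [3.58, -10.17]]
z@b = [[-0.35,1.36],  [0.48,-1.73],  [0.82,-2.45]]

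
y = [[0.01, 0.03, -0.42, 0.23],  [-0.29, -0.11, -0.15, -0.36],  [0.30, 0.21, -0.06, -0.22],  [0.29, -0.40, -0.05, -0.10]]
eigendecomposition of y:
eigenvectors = [[(0.47+0j),-0.09-0.59j,-0.09+0.59j,(-0.19+0j)], [-0.57+0.00j,(0.23-0.34j),0.23+0.34j,(0.6+0j)], [-0.22+0.00j,(-0.66+0j),(-0.66-0j),(0.21+0j)], [(0.64+0j),-0.07+0.19j,(-0.07-0.19j),0.74+0.00j]]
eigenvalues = [(0.48+0j), (-0.11+0.44j), (-0.11-0.44j), (-0.51+0j)]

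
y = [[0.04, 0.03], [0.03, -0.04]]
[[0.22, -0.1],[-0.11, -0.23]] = y @ [[2.22, -4.42], [4.44, 2.53]]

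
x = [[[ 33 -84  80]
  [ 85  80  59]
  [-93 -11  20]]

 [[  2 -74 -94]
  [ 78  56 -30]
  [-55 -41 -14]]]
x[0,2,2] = 20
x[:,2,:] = [[-93, -11, 20], [-55, -41, -14]]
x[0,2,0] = -93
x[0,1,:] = [85, 80, 59]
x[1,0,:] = [2, -74, -94]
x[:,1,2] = [59, -30]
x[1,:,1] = [-74, 56, -41]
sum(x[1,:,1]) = -59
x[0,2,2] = 20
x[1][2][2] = -14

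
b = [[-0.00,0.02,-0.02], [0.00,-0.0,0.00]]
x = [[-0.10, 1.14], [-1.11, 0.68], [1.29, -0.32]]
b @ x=[[-0.05, 0.02], [0.00, 0.00]]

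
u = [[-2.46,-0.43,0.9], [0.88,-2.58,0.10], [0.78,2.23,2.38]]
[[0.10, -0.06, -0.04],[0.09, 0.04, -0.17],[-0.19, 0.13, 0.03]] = u@ [[-0.04, 0.04, -0.01],[-0.05, -0.00, 0.06],[-0.02, 0.04, -0.04]]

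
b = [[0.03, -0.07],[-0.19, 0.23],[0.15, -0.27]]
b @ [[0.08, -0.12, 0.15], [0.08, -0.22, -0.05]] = [[-0.00, 0.01, 0.01],[0.00, -0.03, -0.04],[-0.01, 0.04, 0.04]]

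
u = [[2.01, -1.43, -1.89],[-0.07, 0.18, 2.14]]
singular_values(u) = [3.5, 1.42]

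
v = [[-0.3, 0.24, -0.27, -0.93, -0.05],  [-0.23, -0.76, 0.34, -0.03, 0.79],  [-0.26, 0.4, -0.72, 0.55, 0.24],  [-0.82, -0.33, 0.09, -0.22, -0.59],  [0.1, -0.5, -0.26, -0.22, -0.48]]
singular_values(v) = [1.36, 1.26, 0.89, 0.88, 0.58]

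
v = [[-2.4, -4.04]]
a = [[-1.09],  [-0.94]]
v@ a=[[6.41]]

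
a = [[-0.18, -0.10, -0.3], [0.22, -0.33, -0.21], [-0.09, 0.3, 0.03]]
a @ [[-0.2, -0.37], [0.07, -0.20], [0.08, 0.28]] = [[0.0, 0.00], [-0.08, -0.07], [0.04, -0.02]]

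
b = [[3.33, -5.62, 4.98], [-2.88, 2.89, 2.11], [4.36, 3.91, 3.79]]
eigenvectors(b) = [[0.69, 0.79, -0.31], [0.44, -0.19, 0.71], [-0.58, 0.59, 0.63]]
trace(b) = 10.01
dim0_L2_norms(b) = [6.2, 7.43, 6.6]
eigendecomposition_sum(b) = [[-1.70, -2.16, 1.59], [-1.08, -1.38, 1.01], [1.42, 1.81, -1.33]] + [[4.74, -1.77, 4.32], [-1.12, 0.42, -1.03], [3.54, -1.32, 3.23]] + [[0.3,-1.69,-0.93], [-0.67,3.85,2.12], [-0.6,3.42,1.89]]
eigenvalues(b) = [-4.41, 8.38, 6.03]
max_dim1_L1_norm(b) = 13.93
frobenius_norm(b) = 11.71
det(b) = -222.87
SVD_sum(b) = [[4.71, -4.08, 4.93],[-1.12, 0.97, -1.17],[1.74, -1.5, 1.82]] + [[-0.51, -1.46, -0.72], [0.75, 2.15, 1.07], [1.85, 5.34, 2.65]] + [[-0.88, -0.08, 0.77], [-2.51, -0.23, 2.21], [0.77, 0.07, -0.68]]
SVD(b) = [[-0.92, -0.25, 0.32], [0.22, 0.36, 0.91], [-0.34, 0.90, -0.28]] @ diag([8.678241436154325, 6.946491407971557, 3.697091112589937]) @ [[-0.59, 0.51, -0.62], [0.30, 0.86, 0.42], [-0.75, -0.07, 0.66]]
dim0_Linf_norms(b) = [4.36, 5.62, 4.98]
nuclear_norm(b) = 19.32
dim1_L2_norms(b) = [8.21, 4.59, 6.98]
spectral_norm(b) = 8.68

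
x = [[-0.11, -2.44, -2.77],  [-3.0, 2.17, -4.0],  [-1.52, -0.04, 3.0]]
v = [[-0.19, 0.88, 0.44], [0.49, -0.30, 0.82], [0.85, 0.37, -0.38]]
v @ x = [[-3.29, 2.36, -1.67], [-0.4, -1.88, 2.30], [-0.63, -1.26, -4.97]]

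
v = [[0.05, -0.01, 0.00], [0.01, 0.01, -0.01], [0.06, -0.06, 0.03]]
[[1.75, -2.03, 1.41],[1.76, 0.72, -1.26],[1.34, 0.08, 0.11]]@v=[[0.15, -0.12, 0.06], [0.02, 0.07, -0.04], [0.07, -0.02, 0.00]]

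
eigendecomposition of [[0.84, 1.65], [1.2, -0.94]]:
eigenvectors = [[0.91, -0.54], [0.43, 0.84]]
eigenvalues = [1.61, -1.71]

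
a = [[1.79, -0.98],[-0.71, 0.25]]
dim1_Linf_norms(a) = [1.79, 0.71]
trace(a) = 2.04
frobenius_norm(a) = 2.18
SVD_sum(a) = [[1.81, -0.95], [-0.66, 0.35]] + [[-0.02, -0.03], [-0.05, -0.1]]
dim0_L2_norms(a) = [1.93, 1.01]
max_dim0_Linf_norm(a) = 1.79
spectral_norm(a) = 2.17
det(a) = -0.25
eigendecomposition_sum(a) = [[1.81,-0.93], [-0.67,0.35]] + [[-0.02, -0.05], [-0.04, -0.10]]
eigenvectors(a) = [[0.94,0.46], [-0.35,0.89]]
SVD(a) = [[-0.94, 0.34], [0.34, 0.94]] @ diag([2.172103243387595, 0.11431316663049275]) @ [[-0.89, 0.46], [-0.46, -0.89]]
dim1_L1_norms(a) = [2.77, 0.96]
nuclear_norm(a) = 2.29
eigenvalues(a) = [2.16, -0.12]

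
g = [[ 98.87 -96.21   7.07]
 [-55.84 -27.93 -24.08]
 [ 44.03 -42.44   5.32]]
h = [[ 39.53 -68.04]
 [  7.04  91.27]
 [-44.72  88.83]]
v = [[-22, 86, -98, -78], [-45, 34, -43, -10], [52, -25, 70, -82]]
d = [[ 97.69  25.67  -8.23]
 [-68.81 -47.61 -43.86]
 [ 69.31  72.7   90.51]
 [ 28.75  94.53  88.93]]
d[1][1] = -47.61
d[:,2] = [-8.23, -43.86, 90.51, 88.93]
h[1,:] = [7.04, 91.27]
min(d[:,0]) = -68.81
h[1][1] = 91.27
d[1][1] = -47.61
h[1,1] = 91.27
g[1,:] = [-55.84, -27.93, -24.08]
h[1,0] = 7.04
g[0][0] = 98.87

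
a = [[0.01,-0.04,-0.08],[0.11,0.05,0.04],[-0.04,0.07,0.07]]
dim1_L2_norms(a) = [0.09, 0.13, 0.11]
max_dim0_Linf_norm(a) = 0.11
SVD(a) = [[0.55,0.29,0.78],[-0.60,0.79,0.13],[-0.58,-0.54,0.61]] @ diag([0.1475945438016438, 0.1156499463578976, 0.023258128630654188]) @ [[-0.25, -0.63, -0.74], [0.96, -0.09, -0.26], [-0.1, 0.77, -0.63]]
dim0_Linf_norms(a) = [0.11, 0.07, 0.08]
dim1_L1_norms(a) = [0.13, 0.2, 0.18]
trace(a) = 0.13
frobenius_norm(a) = 0.19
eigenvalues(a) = [(-0.04+0j), (0.09+0.05j), (0.09-0.05j)]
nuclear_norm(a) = 0.29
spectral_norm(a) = 0.15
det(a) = -0.00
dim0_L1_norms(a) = [0.16, 0.16, 0.19]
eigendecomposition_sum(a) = [[-0.02+0.00j,0.00-0.00j,-0.01+0.00j],[0.03-0.00j,(-0.01+0j),0.02-0.00j],[(-0.02+0j),-0j,-0.02+0.00j]] + [[0.01+0.04j, -0.02+0.04j, (-0.03+0.03j)], [(0.04+0.01j), 0.03+0.04j, (0.01+0.04j)], [(-0.01-0.05j), (0.03-0.04j), (0.04-0.02j)]] + [[0.01-0.04j, (-0.02-0.04j), (-0.03-0.03j)], [0.04-0.01j, 0.03-0.04j, (0.01-0.04j)], [-0.01+0.05j, 0.03+0.04j, (0.04+0.02j)]]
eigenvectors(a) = [[(-0.37+0j), -0.53+0.09j, -0.53-0.09j],[0.72+0.00j, (-0.17+0.52j), (-0.17-0.52j)],[(-0.59+0j), (0.64+0j), (0.64-0j)]]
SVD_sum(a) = [[-0.02, -0.05, -0.06], [0.02, 0.06, 0.07], [0.02, 0.05, 0.06]] + [[0.03, -0.00, -0.01], [0.09, -0.01, -0.02], [-0.06, 0.01, 0.02]] + [[-0.00, 0.01, -0.01], [-0.00, 0.00, -0.0], [-0.0, 0.01, -0.01]]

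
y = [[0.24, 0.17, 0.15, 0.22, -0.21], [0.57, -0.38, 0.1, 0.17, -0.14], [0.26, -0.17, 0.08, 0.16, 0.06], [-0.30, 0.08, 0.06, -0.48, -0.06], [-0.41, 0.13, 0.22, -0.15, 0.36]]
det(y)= -0.001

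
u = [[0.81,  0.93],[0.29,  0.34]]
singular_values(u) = [1.31, 0.0]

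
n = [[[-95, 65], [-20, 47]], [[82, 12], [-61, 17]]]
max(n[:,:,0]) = 82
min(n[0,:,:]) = -95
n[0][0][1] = 65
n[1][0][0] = 82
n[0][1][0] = -20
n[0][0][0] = -95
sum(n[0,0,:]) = -30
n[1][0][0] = 82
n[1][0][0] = 82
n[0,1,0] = -20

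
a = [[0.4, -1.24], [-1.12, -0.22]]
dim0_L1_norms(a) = [1.52, 1.46]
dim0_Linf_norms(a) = [1.12, 1.24]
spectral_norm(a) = 1.33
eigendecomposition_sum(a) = [[0.82, -0.67], [-0.6, 0.49]] + [[-0.42,-0.57], [-0.52,-0.71]]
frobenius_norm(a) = 1.73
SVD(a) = [[0.93, -0.36], [-0.36, -0.93]] @ diag([1.3282075211821165, 1.1118744446542774]) @ [[0.58, -0.81],[0.81, 0.58]]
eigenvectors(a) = [[0.81, 0.63],[-0.59, 0.78]]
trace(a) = 0.18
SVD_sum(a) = [[0.72, -1.01], [-0.27, 0.38]] + [[-0.32, -0.23], [-0.85, -0.60]]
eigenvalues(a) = [1.31, -1.13]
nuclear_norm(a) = 2.44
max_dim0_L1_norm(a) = 1.52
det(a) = -1.48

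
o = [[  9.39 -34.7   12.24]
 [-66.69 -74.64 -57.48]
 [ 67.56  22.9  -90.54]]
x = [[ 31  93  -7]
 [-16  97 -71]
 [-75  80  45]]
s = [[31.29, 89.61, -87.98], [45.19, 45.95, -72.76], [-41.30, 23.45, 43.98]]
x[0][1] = 93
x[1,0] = -16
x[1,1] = 97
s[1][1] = 45.95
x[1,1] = 97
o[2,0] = 67.56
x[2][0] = -75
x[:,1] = [93, 97, 80]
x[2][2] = 45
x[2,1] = 80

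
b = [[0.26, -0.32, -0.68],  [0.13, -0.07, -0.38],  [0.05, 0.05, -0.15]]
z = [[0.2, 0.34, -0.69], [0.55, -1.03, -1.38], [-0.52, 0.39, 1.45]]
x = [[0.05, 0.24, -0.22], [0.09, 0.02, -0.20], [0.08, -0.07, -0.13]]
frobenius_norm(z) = 2.53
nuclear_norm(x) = 0.58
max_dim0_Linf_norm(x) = 0.24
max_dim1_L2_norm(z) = 1.81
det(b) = 0.00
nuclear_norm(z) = 3.17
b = x @ z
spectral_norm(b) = 0.90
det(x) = -0.00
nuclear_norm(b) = 1.04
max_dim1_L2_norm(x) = 0.33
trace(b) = 0.04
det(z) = 0.00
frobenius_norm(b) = 0.91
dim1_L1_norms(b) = [1.26, 0.58, 0.25]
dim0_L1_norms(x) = [0.22, 0.33, 0.55]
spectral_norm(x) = 0.38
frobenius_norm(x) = 0.43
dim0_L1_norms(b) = [0.44, 0.44, 1.21]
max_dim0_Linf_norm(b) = 0.68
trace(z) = 0.62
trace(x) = -0.06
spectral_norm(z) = 2.42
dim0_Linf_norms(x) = [0.09, 0.24, 0.22]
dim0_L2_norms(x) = [0.13, 0.25, 0.32]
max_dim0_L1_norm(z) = 3.52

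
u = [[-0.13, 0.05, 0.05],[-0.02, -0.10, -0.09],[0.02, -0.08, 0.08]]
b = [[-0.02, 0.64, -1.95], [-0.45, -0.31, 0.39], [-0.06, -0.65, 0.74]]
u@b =[[-0.02, -0.13, 0.31],[0.05, 0.08, -0.07],[0.03, -0.01, -0.01]]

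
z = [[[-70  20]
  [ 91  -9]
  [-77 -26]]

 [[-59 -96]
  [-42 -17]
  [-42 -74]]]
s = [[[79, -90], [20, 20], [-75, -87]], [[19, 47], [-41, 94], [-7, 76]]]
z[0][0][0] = -70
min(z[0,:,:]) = -77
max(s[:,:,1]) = 94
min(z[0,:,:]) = -77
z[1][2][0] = -42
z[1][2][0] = -42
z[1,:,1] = [-96, -17, -74]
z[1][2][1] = -74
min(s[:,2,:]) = -87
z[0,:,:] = [[-70, 20], [91, -9], [-77, -26]]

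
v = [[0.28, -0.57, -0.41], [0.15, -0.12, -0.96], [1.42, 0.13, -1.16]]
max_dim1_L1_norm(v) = 2.71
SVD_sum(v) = [[0.35,-0.02,-0.38],[0.55,-0.03,-0.6],[1.22,-0.07,-1.33]] + [[-0.24, -0.30, -0.2], [-0.25, -0.31, -0.21], [0.18, 0.22, 0.15]] + [[0.17,-0.25,0.17], [-0.15,0.22,-0.15], [0.02,-0.03,0.02]]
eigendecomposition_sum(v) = [[(0.01+0.4j), (-0.18+0.17j), -0.24-0.30j], [0.19+0.53j, (-0.16+0.31j), -0.45-0.30j], [0.61+0.23j, 0.15+0.38j, -0.60+0.17j]] + [[(0.01-0.4j), (-0.18-0.17j), (-0.24+0.3j)], [(0.19-0.53j), (-0.16-0.31j), -0.45+0.30j], [(0.61-0.23j), 0.15-0.38j, (-0.6-0.17j)]] + [[(0.25-0j),(-0.22-0j),(0.06+0j)], [-0.24+0.00j,(0.21+0j),(-0.06-0j)], [(0.2-0j),(-0.17-0j),(0.05+0j)]]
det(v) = 0.67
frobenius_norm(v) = 2.22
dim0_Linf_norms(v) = [1.42, 0.57, 1.16]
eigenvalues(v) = [(-0.75+0.88j), (-0.75-0.88j), (0.51+0j)]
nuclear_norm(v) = 3.22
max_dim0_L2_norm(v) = 1.56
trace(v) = -1.00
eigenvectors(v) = [[-0.16-0.38j, (-0.16+0.38j), (0.63+0j)], [(-0.39-0.45j), -0.39+0.45j, -0.60+0.00j], [-0.69+0.00j, (-0.69-0j), 0.49+0.00j]]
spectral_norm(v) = 2.05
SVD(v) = [[-0.25, -0.61, -0.75],[-0.40, -0.64, 0.66],[-0.88, 0.46, -0.08]] @ diag([2.0479528167791234, 0.7047515630656103, 0.46692022295359326]) @ [[-0.68, 0.04, 0.74],[0.55, 0.69, 0.47],[-0.49, 0.72, -0.49]]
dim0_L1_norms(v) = [1.85, 0.82, 2.53]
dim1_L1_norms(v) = [1.26, 1.23, 2.71]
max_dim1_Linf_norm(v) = 1.42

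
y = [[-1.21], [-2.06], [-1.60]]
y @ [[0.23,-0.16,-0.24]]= [[-0.28, 0.19, 0.29], [-0.47, 0.33, 0.49], [-0.37, 0.26, 0.38]]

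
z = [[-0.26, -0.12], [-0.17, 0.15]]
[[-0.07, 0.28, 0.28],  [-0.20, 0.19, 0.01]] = z @ [[0.59,  -1.09,  -0.74], [-0.66,  0.02,  -0.74]]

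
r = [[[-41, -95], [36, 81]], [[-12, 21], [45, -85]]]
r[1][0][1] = 21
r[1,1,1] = -85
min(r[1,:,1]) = -85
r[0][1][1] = 81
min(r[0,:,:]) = -95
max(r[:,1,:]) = 81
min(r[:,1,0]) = 36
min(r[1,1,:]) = -85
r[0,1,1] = 81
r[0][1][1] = 81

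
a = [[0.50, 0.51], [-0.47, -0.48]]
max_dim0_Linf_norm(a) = 0.51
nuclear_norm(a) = 0.98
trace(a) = 0.02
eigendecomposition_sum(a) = [[0.38, 0.38],  [-0.35, -0.35]] + [[0.12, 0.13], [-0.12, -0.13]]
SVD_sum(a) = [[0.50, 0.51],[-0.47, -0.48]] + [[0.00, -0.0], [0.0, -0.0]]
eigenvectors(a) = [[0.74, -0.71], [-0.68, 0.71]]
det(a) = -0.00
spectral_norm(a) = 0.98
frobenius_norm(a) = 0.98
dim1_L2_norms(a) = [0.71, 0.67]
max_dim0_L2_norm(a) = 0.7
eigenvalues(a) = [0.03, -0.01]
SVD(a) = [[-0.73,0.69], [0.69,0.73]] @ diag([0.9805100236032827, 0.0003059632158553804]) @ [[-0.7, -0.71], [0.71, -0.70]]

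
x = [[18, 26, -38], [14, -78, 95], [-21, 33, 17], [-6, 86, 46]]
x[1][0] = 14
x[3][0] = -6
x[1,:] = [14, -78, 95]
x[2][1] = 33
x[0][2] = -38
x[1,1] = -78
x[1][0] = 14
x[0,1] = 26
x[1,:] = [14, -78, 95]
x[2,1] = 33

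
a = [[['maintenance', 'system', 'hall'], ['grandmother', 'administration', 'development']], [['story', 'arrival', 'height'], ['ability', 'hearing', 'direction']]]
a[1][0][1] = 'arrival'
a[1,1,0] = 'ability'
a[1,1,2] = 'direction'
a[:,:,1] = [['system', 'administration'], ['arrival', 'hearing']]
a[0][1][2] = 'development'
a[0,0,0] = 'maintenance'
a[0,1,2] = 'development'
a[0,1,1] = 'administration'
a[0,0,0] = 'maintenance'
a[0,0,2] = 'hall'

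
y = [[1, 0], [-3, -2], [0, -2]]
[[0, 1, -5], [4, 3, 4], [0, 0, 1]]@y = [[-3, 8], [-5, -14], [0, -2]]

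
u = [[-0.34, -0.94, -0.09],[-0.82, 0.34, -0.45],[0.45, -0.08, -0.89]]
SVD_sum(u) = [[-0.21, -0.83, -0.39], [-0.01, -0.06, -0.03], [-0.08, -0.30, -0.14]] + [[-0.08, -0.13, 0.31],[0.08, 0.13, -0.31],[0.2, 0.32, -0.79]] + [[-0.05,  0.02,  -0.01], [-0.88,  0.27,  -0.11], [0.32,  -0.1,  0.04]]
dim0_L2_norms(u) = [1.0, 1.0, 1.0]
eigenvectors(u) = [[0.56+0.00j, (0.07-0.59j), 0.07+0.59j],[(-0.81+0j), (-0.1-0.4j), -0.10+0.40j],[0.17+0.00j, -0.70+0.00j, -0.70-0.00j]]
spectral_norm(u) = 1.00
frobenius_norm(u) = 1.73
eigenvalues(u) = [(1+0j), (-0.94+0.33j), (-0.94-0.33j)]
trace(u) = -0.89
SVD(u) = [[0.94, -0.35, -0.06], [0.07, 0.34, -0.94], [0.34, 0.87, 0.34]] @ diag([1.0040526320889547, 1.0008877094686641, 0.994435571080305]) @ [[-0.22, -0.88, -0.42], [0.23, 0.37, -0.90], [0.95, -0.29, 0.12]]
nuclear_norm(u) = 3.00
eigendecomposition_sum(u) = [[(0.31+0j), (-0.45-0j), 0.09-0.00j], [(-0.45+0j), 0.66+0.00j, (-0.14+0j)], [0.09+0.00j, -0.14-0.00j, (0.03-0j)]] + [[-0.32+0.12j, -0.24-0.00j, (-0.09-0.4j)], [(-0.18+0.15j), -0.16+0.06j, (-0.16-0.24j)], [(0.18+0.37j), 0.03+0.29j, -0.46+0.16j]] + [[-0.32-0.12j, (-0.24+0j), (-0.09+0.4j)], [-0.18-0.15j, -0.16-0.06j, -0.16+0.24j], [0.18-0.37j, 0.03-0.29j, -0.46-0.16j]]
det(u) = 1.00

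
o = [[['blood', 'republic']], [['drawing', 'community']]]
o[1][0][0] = 'drawing'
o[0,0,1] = 'republic'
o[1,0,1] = 'community'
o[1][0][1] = 'community'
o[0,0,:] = ['blood', 'republic']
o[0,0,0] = 'blood'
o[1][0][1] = 'community'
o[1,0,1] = 'community'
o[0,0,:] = ['blood', 'republic']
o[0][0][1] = 'republic'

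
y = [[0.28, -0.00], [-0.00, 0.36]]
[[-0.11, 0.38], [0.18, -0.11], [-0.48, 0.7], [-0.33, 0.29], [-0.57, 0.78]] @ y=[[-0.03, 0.14], [0.05, -0.04], [-0.13, 0.25], [-0.09, 0.1], [-0.16, 0.28]]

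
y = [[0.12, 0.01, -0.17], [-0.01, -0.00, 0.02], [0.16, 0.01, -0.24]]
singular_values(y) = [0.36, 0.01, 0.0]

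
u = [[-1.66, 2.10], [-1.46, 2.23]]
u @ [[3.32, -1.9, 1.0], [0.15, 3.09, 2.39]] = [[-5.2, 9.64, 3.36], [-4.51, 9.66, 3.87]]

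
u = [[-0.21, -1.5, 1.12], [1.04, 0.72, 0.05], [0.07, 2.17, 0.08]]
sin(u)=[[-0.59, -1.99, 1.40], [1.24, 0.51, -0.04], [-0.11, 2.53, -0.37]]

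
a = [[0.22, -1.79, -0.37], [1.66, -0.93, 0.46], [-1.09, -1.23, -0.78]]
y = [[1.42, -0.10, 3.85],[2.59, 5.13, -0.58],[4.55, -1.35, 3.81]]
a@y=[[-6.01, -8.71, 0.48], [2.04, -5.56, 8.68], [-8.28, -5.15, -6.45]]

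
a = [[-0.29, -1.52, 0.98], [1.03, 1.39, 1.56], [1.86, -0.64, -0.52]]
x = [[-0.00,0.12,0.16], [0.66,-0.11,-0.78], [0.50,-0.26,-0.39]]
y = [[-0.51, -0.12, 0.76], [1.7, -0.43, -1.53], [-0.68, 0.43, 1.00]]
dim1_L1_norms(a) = [2.79, 3.98, 3.02]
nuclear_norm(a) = 6.17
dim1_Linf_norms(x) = [0.16, 0.78, 0.5]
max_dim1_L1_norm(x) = 1.55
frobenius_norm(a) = 3.59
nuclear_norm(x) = 1.57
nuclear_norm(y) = 3.43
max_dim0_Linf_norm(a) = 1.86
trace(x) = -0.50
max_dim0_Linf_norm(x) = 0.78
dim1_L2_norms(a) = [1.83, 2.33, 2.03]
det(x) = -0.03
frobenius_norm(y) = 2.81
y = a @ x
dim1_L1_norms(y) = [1.39, 3.66, 2.11]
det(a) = -8.48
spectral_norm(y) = 2.77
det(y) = 0.30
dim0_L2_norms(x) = [0.83, 0.31, 0.89]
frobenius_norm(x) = 1.25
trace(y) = 0.06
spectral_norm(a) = 2.40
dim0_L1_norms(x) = [1.16, 0.49, 1.33]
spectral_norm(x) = 1.23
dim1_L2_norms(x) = [0.2, 1.03, 0.69]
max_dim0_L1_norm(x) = 1.33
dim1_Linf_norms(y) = [0.76, 1.7, 1.0]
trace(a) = 0.58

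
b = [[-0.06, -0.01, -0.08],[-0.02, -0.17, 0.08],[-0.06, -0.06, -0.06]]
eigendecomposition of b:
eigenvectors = [[-0.80+0.00j, -0.04-0.50j, (-0.04+0.5j)], [(0.34+0j), -0.66+0.00j, -0.66-0.00j], [0.50+0.00j, (-0.24-0.5j), -0.24+0.50j]]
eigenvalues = [(-0.01+0j), (-0.14+0.04j), (-0.14-0.04j)]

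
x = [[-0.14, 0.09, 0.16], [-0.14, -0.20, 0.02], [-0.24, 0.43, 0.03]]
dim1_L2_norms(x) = [0.23, 0.24, 0.49]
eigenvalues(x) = [(-0.01+0.23j), (-0.01-0.23j), (-0.29+0j)]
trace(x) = -0.31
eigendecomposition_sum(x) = [[(-0.05+0.1j), (0.09-0.03j), 0.07+0.01j],[(-0.03-0.04j), (-0.01+0.04j), (-0.02+0.02j)],[(-0.16+0.03j), 0.12+0.08j, 0.04+0.10j]] + [[-0.05-0.10j, 0.09+0.03j, 0.07-0.01j],[-0.03+0.04j, -0.01-0.04j, -0.02-0.02j],[(-0.16-0.03j), (0.12-0.08j), (0.04-0.1j)]] + [[(-0.04+0j),  -0.09+0.00j,  0.03+0.00j], [(-0.09+0j),  (-0.19+0j),  (0.06+0j)], [0.09-0.00j,  (0.19-0j),  (-0.06-0j)]]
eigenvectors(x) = [[(0.32-0.43j), (0.32+0.43j), (-0.32+0j)], [0.10+0.20j, (0.1-0.2j), (-0.67+0j)], [0.82+0.00j, 0.82-0.00j, 0.67+0.00j]]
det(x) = -0.02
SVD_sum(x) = [[-0.07, 0.15, 0.02], [0.05, -0.10, -0.02], [-0.22, 0.43, 0.07]] + [[-0.11, -0.06, 0.06], [-0.17, -0.10, 0.09], [-0.00, -0.00, 0.0]] + [[0.04, 0.01, 0.08], [-0.02, -0.0, -0.05], [-0.02, -0.00, -0.04]]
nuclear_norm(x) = 0.90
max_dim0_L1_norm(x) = 0.72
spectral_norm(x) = 0.53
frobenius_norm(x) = 0.60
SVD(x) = [[-0.31, -0.54, -0.78], [0.21, -0.84, 0.5], [-0.93, -0.01, 0.37]] @ diag([0.5300156195740092, 0.2497762585072361, 0.11573790949254896]) @ [[0.45, -0.88, -0.14], [0.79, 0.46, -0.41], [-0.43, -0.08, -0.9]]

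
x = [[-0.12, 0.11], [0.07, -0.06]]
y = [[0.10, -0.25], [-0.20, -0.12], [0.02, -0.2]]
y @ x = [[-0.03, 0.03], [0.02, -0.01], [-0.02, 0.01]]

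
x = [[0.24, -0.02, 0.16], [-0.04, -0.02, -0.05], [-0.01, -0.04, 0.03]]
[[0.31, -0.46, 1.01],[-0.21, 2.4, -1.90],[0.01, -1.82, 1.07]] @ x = [[0.08, -0.04, 0.1], [-0.13, 0.03, -0.21], [0.06, -0.01, 0.12]]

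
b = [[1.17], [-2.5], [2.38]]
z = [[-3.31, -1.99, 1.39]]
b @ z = [[-3.87,-2.33,1.63], [8.28,4.97,-3.47], [-7.88,-4.74,3.31]]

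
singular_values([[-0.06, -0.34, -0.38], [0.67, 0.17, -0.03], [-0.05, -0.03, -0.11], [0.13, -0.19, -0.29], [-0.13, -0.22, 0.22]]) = [0.74, 0.62, 0.27]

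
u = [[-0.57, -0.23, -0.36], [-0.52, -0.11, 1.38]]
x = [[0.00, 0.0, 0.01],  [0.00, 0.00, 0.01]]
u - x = [[-0.57,-0.23,-0.37], [-0.52,-0.11,1.37]]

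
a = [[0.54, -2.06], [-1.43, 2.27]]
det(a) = -1.720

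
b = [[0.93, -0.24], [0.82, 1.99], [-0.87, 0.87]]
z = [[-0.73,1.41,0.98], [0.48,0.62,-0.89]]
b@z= [[-0.79, 1.16, 1.12], [0.36, 2.39, -0.97], [1.05, -0.69, -1.63]]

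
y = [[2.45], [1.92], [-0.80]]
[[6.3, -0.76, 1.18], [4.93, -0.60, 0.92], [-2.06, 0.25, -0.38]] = y@[[2.57, -0.31, 0.48]]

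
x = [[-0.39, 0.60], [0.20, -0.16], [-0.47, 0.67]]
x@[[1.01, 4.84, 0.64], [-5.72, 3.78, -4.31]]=[[-3.83, 0.38, -2.84],[1.12, 0.36, 0.82],[-4.31, 0.26, -3.19]]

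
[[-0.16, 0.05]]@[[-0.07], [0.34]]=[[0.03]]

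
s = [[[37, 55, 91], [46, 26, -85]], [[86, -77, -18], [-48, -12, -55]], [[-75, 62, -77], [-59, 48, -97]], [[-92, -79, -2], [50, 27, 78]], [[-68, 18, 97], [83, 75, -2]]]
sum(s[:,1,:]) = 75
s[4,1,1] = 75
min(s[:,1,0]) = -59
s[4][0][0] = -68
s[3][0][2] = -2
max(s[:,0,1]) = 62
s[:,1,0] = [46, -48, -59, 50, 83]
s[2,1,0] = -59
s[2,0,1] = 62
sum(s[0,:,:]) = 170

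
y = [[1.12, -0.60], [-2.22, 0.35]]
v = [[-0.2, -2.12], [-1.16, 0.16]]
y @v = [[0.47, -2.47], [0.04, 4.76]]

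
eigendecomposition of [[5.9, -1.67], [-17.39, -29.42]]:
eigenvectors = [[0.9,0.05], [-0.43,1.00]]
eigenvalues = [6.7, -30.22]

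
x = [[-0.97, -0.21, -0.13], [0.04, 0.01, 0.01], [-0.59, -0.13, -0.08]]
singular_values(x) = [1.17, 0.0, 0.0]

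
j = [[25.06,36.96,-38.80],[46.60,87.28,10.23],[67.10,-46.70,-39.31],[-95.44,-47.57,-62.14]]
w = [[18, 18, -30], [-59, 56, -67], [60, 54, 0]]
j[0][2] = -38.8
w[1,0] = -59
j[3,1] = -47.57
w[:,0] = [18, -59, 60]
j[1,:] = [46.6, 87.28, 10.23]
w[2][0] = 60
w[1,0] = -59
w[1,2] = -67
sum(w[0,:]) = 6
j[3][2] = -62.14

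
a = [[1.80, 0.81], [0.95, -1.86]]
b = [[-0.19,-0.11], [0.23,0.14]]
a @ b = [[-0.16, -0.08],[-0.61, -0.36]]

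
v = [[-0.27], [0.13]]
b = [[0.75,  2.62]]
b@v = [[0.14]]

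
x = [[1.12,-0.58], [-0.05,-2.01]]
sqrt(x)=[[1.06+0.00j, -0.20+0.26j], [-0.02+0.02j, 0.00+1.42j]]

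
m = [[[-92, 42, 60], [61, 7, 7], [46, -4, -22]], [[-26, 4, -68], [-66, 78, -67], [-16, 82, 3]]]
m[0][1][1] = 7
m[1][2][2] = 3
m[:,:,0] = [[-92, 61, 46], [-26, -66, -16]]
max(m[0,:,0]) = 61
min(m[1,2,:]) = -16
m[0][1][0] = 61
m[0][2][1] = -4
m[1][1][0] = -66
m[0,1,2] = 7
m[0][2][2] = -22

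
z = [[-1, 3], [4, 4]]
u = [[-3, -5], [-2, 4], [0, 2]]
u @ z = [[-17, -29], [18, 10], [8, 8]]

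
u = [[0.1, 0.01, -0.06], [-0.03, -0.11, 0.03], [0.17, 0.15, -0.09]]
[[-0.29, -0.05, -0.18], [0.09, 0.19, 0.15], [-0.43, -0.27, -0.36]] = u @ [[-1.38, 0.26, -0.46], [0.21, -1.47, -0.62], [2.50, 1.07, 2.15]]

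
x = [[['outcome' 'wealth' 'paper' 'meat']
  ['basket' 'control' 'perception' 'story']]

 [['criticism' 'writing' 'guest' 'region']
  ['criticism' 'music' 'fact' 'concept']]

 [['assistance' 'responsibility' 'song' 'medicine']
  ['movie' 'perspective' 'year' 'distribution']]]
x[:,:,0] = [['outcome', 'basket'], ['criticism', 'criticism'], ['assistance', 'movie']]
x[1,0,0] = 'criticism'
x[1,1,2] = 'fact'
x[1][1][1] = 'music'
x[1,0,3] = 'region'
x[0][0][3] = 'meat'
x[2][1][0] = 'movie'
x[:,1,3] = ['story', 'concept', 'distribution']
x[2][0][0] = 'assistance'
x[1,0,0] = 'criticism'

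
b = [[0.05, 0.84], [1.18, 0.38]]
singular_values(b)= [1.3, 0.75]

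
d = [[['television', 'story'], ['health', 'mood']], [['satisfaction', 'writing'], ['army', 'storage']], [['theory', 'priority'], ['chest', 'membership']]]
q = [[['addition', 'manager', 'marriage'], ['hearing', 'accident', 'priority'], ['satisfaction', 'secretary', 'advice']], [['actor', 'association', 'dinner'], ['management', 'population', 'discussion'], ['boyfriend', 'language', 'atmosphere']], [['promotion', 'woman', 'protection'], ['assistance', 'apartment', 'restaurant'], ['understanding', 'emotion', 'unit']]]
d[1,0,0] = 'satisfaction'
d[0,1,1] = 'mood'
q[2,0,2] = 'protection'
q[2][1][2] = 'restaurant'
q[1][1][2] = 'discussion'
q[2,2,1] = 'emotion'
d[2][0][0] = 'theory'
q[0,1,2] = 'priority'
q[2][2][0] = 'understanding'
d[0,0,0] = 'television'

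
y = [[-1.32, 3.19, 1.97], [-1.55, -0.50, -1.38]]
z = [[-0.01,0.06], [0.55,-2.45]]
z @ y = [[-0.08, -0.06, -0.1], [3.07, 2.98, 4.46]]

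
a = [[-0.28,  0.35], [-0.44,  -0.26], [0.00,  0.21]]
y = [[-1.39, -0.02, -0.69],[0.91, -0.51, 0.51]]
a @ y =[[0.71, -0.17, 0.37], [0.37, 0.14, 0.17], [0.19, -0.11, 0.11]]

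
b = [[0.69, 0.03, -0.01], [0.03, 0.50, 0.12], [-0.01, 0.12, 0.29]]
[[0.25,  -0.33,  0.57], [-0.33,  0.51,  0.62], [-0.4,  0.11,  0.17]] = b@[[0.36, -0.53, 0.78], [-0.39, 1.08, 1.17], [-1.19, -0.09, 0.13]]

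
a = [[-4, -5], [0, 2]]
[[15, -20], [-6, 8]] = a@[[0, 0], [-3, 4]]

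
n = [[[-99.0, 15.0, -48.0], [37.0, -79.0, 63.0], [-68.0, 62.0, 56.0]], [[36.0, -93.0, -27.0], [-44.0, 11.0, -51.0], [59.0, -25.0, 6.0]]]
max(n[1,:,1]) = 11.0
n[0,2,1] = 62.0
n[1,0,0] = 36.0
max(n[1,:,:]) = 59.0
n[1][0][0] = 36.0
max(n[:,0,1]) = 15.0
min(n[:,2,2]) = 6.0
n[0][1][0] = 37.0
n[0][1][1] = -79.0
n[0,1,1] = -79.0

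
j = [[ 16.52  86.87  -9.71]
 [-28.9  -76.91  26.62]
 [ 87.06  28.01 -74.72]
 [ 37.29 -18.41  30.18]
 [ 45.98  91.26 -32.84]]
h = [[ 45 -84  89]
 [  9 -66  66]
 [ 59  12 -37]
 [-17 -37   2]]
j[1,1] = -76.91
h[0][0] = 45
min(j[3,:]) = -18.41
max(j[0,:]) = 86.87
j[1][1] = -76.91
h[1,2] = 66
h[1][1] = -66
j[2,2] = -74.72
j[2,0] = 87.06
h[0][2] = 89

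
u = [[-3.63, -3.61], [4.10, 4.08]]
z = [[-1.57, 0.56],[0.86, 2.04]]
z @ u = [[8.00, 7.95],[5.24, 5.22]]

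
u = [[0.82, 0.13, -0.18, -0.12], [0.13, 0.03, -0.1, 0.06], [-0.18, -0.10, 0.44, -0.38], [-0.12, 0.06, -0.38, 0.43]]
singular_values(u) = [0.93, 0.79, 0.01, 0.0]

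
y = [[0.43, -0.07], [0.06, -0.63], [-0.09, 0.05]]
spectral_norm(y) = 0.65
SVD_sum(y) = [[0.06, -0.19],  [0.19, -0.59],  [-0.02, 0.07]] + [[0.37, 0.12], [-0.13, -0.04], [-0.07, -0.02]]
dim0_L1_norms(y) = [0.58, 0.75]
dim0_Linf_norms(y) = [0.43, 0.63]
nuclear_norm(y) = 1.07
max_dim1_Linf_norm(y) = 0.63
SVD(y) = [[-0.3,0.93], [-0.95,-0.32], [0.11,-0.17]] @ diag([0.6534876734542259, 0.416957864350084]) @ [[-0.3, 0.95], [0.95, 0.30]]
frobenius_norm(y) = 0.78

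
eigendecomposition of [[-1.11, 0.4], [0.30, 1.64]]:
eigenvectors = [[-0.99, -0.14], [0.11, -0.99]]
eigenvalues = [-1.15, 1.68]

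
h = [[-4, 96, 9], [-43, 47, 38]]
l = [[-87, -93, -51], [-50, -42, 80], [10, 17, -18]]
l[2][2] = -18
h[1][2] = 38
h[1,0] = -43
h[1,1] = 47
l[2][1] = 17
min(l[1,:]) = -50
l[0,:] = [-87, -93, -51]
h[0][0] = -4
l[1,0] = -50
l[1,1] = -42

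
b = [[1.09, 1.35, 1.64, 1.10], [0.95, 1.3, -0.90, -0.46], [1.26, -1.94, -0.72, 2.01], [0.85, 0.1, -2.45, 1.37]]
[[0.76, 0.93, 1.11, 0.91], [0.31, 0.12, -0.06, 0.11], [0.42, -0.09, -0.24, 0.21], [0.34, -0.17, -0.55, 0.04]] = b @[[0.30, 0.12, 0.06, 0.16], [0.12, 0.21, 0.21, 0.16], [0.06, 0.21, 0.35, 0.17], [0.16, 0.16, 0.17, 0.22]]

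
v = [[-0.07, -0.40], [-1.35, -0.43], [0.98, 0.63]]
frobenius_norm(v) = 1.88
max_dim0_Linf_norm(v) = 1.35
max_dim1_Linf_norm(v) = 1.35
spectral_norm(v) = 1.83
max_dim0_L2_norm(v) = 1.67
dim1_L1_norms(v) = [0.47, 1.78, 1.61]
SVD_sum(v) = [[-0.21, -0.1],[-1.27, -0.60],[1.05, 0.49]] + [[0.14, -0.30],  [-0.08, 0.17],  [-0.07, 0.14]]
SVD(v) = [[-0.13, 0.81], [-0.77, -0.45], [0.63, -0.38]] @ diag([1.8334316126924477, 0.41003478093933887]) @ [[0.91, 0.42], [0.42, -0.91]]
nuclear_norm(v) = 2.24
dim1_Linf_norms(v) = [0.4, 1.35, 0.98]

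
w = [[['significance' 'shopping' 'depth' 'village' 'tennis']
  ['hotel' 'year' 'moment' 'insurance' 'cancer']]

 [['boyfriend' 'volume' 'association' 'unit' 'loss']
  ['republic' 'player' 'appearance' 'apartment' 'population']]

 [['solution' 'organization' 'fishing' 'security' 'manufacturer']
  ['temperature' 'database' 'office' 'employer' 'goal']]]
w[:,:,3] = [['village', 'insurance'], ['unit', 'apartment'], ['security', 'employer']]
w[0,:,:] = [['significance', 'shopping', 'depth', 'village', 'tennis'], ['hotel', 'year', 'moment', 'insurance', 'cancer']]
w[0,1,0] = 'hotel'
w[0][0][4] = 'tennis'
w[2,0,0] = 'solution'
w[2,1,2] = 'office'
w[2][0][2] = 'fishing'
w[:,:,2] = [['depth', 'moment'], ['association', 'appearance'], ['fishing', 'office']]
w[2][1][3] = 'employer'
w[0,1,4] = 'cancer'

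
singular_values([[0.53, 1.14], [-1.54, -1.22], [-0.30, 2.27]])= [2.92, 1.48]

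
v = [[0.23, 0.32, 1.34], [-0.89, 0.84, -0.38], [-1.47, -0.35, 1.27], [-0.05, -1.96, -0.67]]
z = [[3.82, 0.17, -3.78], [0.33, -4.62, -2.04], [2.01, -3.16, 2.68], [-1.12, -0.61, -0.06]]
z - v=[[3.59, -0.15, -5.12], [1.22, -5.46, -1.66], [3.48, -2.81, 1.41], [-1.07, 1.35, 0.61]]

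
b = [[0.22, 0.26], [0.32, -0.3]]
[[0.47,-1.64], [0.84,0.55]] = b@ [[2.41, -2.34], [-0.22, -4.32]]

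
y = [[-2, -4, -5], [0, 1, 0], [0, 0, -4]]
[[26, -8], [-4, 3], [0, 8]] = y @ [[-5, 3], [-4, 3], [0, -2]]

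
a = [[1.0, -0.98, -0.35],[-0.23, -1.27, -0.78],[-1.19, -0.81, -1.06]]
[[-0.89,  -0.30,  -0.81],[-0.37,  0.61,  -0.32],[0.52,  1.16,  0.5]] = a @ [[-0.38, -0.61, -0.36],[0.75, -0.23, 0.67],[-0.64, -0.23, -0.58]]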